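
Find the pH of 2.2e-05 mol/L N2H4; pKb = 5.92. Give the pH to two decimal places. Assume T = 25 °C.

N2H4 + H2O ⇌ N2H5+ + OH-
Kb = 10^(−5.92) = 1.20 × 10^-6
Kb = [OH-]²/(2.2e-05 − [OH-]) = 1.20 × 10^-6
Here C₀/Kb ≈ 18.3, so the small-[OH-] approximation fails. Use the quadratic:
[OH-] = (−Kb + √(Kb² + 4·Kb·C₀))/2 = 4.57 × 10^-6 M
pOH = 5.34, so pH = 14.00 − pOH = 8.66

pH = 8.66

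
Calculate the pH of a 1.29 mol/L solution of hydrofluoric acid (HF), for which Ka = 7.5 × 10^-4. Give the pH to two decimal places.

pH = 1.51

HF ⇌ F- + H+
Ka = [H+]²/(1.29 − [H+]) = 7.5 × 10^-4
Neglecting [H+] in the denominator: [H+] = √(7.5 × 10^-4 × 1.29) = 3.11 × 10^-2 M
([H+]/C₀ = 2.4% < 5%, so the approximation holds.)
pH = −log(3.11 × 10^-2) = 1.51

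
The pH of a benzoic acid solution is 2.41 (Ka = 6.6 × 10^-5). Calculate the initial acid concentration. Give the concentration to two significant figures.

C₀ = 2.3 × 10^-1 M

[H+] = 10^(-2.41) = 3.89 × 10^-3 M = x
Ka = x²/(C₀ − x) ⇒ C₀ = x + x²/Ka
C₀ = 3.89 × 10^-3 + (3.89 × 10^-3)²/(6.6 × 10^-5) = 2.33 × 10^-1 M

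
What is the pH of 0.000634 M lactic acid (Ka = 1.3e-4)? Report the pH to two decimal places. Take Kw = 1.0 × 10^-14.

CH3CH(OH)COOH ⇌ CH3CH(OH)COO- + H+
From the ICE table, Ka = [H+]²/(0.000634 − [H+]) = 1.3 × 10^-4.
[H+] is not negligible relative to C₀; solve [H+]² + 0.00013·[H+] − 8.24e-08 = 0.
[H+] = (−Ka + √(Ka² + 4·Ka·C₀))/2 = 2.29 × 10^-4 M
pH = −log[H+] = −log(2.29 × 10^-4) = 3.64

pH = 3.64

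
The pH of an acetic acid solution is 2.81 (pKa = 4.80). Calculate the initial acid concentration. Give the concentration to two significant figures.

C₀ = 1.5 × 10^-1 M

[H+] = 10^(-2.81) = 1.55 × 10^-3 M = x
Ka = 10^(−4.80) = 1.58 × 10^-5
Ka = x²/(C₀ − x) ⇒ C₀ = x + x²/Ka
C₀ = 1.55 × 10^-3 + (1.55 × 10^-3)²/(1.58 × 10^-5) = 1.54 × 10^-1 M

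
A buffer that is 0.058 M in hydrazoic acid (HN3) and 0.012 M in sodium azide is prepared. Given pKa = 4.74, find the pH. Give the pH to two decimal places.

pH = 4.06

Using pH = pKa + log([base]/[acid]) with [base]/[acid] = 0.012/0.058:
pH = 4.74 + (-0.684) = 4.06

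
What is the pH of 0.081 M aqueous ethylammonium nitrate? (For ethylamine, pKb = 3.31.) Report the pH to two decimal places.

pH = 5.89

C2H5NH3+ is the conjugate acid of the weak base C2H5NH2.
Kb = 10^(−3.31) = 4.90 × 10^-4
Ka = Kw/Kb = 1.0×10^-14 / 4.90 × 10^-4 = 2.04 × 10^-11
Ka = x²/(0.081 − x) = 2.04 × 10^-11
Since Ka ≪ C₀, x ≈ √(Ka·C₀) = 1.29 × 10^-6 M.
(x/C₀ = 0.0016% < 5%, so the approximation holds.)
pH = −log[H+] = −log(1.29 × 10^-6) = 5.89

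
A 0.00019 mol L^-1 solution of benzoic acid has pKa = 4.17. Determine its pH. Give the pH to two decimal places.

C6H5COOH ⇌ C6H5COO- + H+
Ka = 10^(−4.17) = 6.76 × 10^-5
Ka = [H+]²/(0.00019 − [H+]) = 6.76 × 10^-5
[H+] is not negligible relative to C₀; solve [H+]² + 6.76e-05·[H+] − 1.28e-08 = 0.
[H+] = [−6.76e-05 + √(6.76e-05² + 5.14e-08)]/2 = 8.45 × 10^-5 M
pH = −log(8.45 × 10^-5) = 4.07

pH = 4.07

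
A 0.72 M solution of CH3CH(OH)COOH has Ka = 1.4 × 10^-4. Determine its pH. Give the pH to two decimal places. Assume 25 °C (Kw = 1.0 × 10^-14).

CH3CH(OH)COOH ⇌ CH3CH(OH)COO- + H+
From the ICE table, Ka = [H+]²/(0.72 − [H+]) = 1.4 × 10^-4.
Assume [H+] ≪ 0.72: [H+] ≈ √(1.4 × 10^-4 × 0.72) = 1.00 × 10^-2 M
pH = −log(1.00 × 10^-2) = 2.00

pH = 2.00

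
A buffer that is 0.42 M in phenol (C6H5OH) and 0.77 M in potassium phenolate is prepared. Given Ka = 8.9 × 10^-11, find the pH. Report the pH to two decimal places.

pKa = −log(8.9 × 10^-11) = 10.051
Using pH = pKa + log([base]/[acid]) with [base]/[acid] = 0.77/0.42:
pH = 10.051 + (+0.263) = 10.31

pH = 10.31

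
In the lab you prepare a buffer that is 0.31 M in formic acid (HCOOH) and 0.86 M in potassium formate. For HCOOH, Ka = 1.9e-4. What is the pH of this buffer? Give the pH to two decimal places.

pKa = −log(1.9 × 10^-4) = 3.721
pH = pKa + log([A⁻]/[HA]) = 3.721 + log(0.86/0.31)
pH = 3.721 + (+0.443) = 4.16

pH = 4.16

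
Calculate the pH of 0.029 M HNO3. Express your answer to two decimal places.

HNO3 is a strong acid and dissociates completely, so [H+] = 0.029 M.
pH = -log(0.029) = 1.54

pH = 1.54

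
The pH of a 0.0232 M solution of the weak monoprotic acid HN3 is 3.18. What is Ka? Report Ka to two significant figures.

Ka = 1.9 × 10^-5

[H+] = 10^(-3.18) = 6.61 × 10^-4 M
At equilibrium [HA] = 0.0232 − 6.61 × 10^-4 = 2.25 × 10^-2 M
Ka = [H+][A-]/[HA] = (6.61 × 10^-4)² / 2.25 × 10^-2 = 1.9 × 10^-5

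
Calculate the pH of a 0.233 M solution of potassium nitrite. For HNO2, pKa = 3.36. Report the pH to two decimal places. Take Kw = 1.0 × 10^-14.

pH = 8.36

NO2- is the conjugate base of the weak acid HNO2.
Ka = 10^(−3.36) = 4.37 × 10^-4
Kb = Kw/Ka = 1.0×10^-14 / 4.37 × 10^-4 = 2.29 × 10^-11
From the ICE table, Kb = x²/(0.233 − x) = 2.29 × 10^-11.
Neglecting x in the denominator: x = √(2.29 × 10^-11 × 0.233) = 2.31 × 10^-6 M
(x/C₀ = 0.00099% < 5%, so the approximation holds.)
pOH = −log(2.31 × 10^-6) = 5.64; pH = 14.00 − 5.64 = 8.36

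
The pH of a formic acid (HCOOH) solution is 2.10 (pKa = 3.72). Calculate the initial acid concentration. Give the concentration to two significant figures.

C₀ = 3.4 × 10^-1 M

[H+] = 10^(-2.10) = 7.94 × 10^-3 M = x
Ka = 10^(−3.72) = 1.91 × 10^-4
Ka = x²/(C₀ − x) ⇒ C₀ = x + x²/Ka
C₀ = 7.94 × 10^-3 + (7.94 × 10^-3)²/(1.91 × 10^-4) = 3.38 × 10^-1 M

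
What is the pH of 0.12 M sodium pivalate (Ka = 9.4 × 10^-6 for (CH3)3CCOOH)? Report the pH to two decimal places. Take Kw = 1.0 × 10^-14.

(CH3)3CCOO- is the conjugate base of the weak acid (CH3)3CCOOH.
Kb = Kw/Ka = 1.0×10^-14 / 9.4 × 10^-6 = 1.06 × 10^-9
From the ICE table, Kb = [OH-]²/(0.12 − [OH-]) = 1.06 × 10^-9.
Since Kb ≪ C₀, [OH-] ≈ √(Kb·C₀) = 1.13 × 10^-5 M.
Check: 0.0094% ionized — well under 5%, approximation valid.
pOH = −log(1.13 × 10^-5) = 4.95; pH = 14.00 − 4.95 = 9.05

pH = 9.05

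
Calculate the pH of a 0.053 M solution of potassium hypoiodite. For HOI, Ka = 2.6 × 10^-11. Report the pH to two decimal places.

OI- is the conjugate base of the weak acid HOI.
Kb = Kw/Ka = 1.0×10^-14 / 2.6 × 10^-11 = 3.85 × 10^-4
Kb = [OH-]²/(0.053 − [OH-]) = 3.85 × 10^-4
Here C₀/Kb ≈ 138, so the small-[OH-] approximation fails. Use the quadratic:
[OH-] = [−0.000385 + √(0.000385² + 8.16e-05)]/2 = 4.33 × 10^-3 M
pOH = 2.36, so pH = 14.00 − pOH = 11.64

pH = 11.64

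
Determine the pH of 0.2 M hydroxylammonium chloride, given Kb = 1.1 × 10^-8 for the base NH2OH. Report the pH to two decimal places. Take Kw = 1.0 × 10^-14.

NH3OH+ is the conjugate acid of the weak base NH2OH.
Ka = Kw/Kb = 1.0×10^-14 / 1.1 × 10^-8 = 9.09 × 10^-7
Let x = [H+] at equilibrium. Ka = x²/(0.2 − x).
Neglecting x in the denominator: x = √(9.09 × 10^-7 × 0.2) = 4.26 × 10^-4 M
pH = −log(4.26 × 10^-4) = 3.37

pH = 3.37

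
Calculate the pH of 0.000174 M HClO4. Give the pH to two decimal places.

HClO4 is a strong acid and dissociates completely, so [H+] = 0.000174 M.
pH = -log(0.000174) = 3.76

pH = 3.76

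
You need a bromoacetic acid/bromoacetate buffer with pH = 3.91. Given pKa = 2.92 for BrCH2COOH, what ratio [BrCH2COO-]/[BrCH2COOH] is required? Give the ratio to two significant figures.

pH = pKa + log(r) ⇒ log(r) = 3.91 − 2.92 = +0.99
r = [BrCH2COO-]/[BrCH2COOH] = 10^(+0.99) = 9.77

ratio = 9.8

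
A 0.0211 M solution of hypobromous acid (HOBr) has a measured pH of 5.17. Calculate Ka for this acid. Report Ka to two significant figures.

Ka = 2.2 × 10^-9

[H+] = 10^(-5.17) = 6.76 × 10^-6 M
At equilibrium [HA] = 0.0211 − 6.76 × 10^-6 = 2.11 × 10^-2 M
Ka = [H+][A-]/[HA] = (6.76 × 10^-6)² / 2.11 × 10^-2 = 2.2 × 10^-9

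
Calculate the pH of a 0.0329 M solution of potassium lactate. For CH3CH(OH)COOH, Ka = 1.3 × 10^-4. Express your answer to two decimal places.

pH = 8.20

CH3CH(OH)COO- is the conjugate base of the weak acid CH3CH(OH)COOH.
Kb = Kw/Ka = 1.0×10^-14 / 1.3 × 10^-4 = 7.69 × 10^-11
Let x = [OH-] at equilibrium. Kb = x²/(0.0329 − x).
Neglecting x in the denominator: x = √(7.69 × 10^-11 × 0.0329) = 1.59 × 10^-6 M
(x/C₀ = 0.0048% < 5%, so the approximation holds.)
pOH = 5.80, so pH = 14.00 − pOH = 8.20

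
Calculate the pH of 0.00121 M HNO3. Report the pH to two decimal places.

HNO3 is a strong acid and dissociates completely, so [H+] = 0.00121 M.
pH = -log(0.00121) = 2.92

pH = 2.92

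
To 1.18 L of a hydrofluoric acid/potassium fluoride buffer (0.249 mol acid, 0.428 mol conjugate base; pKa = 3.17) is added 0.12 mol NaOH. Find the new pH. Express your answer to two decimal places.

pH = 3.80

OH- converts HF to F-: HF → 0.129 mol, F- → 0.548 mol.
pH = pKa + log([A⁻]/[HA]) = 3.17 + log(0.548/0.129) = 3.17 +0.628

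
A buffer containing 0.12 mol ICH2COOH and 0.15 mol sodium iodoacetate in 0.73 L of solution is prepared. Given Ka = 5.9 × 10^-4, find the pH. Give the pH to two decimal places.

pH = 3.33

pKa = −log(5.9 × 10^-4) = 3.229
Henderson–Hasselbalch: pH = pKa + log([ICH2COO-]/[ICH2COOH]) = 3.229 + log(0.15/0.12)
pH = 3.229 + (+0.097) = 3.33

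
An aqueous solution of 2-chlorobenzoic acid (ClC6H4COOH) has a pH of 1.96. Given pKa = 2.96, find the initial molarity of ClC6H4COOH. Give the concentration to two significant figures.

C₀ = 1.2 × 10^-1 M

[H+] = 10^(-1.96) = 1.10 × 10^-2 M = x
Ka = 10^(−2.96) = 1.10 × 10^-3
Ka = x²/(C₀ − x) ⇒ C₀ = x + x²/Ka
C₀ = 1.10 × 10^-2 + (1.10 × 10^-2)²/(1.10 × 10^-3) = 1.21 × 10^-1 M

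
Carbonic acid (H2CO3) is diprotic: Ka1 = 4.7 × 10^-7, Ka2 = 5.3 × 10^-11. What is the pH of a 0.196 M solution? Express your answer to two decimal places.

pH = 3.52

Since Ka1 ≫ Ka2, the first ionization dominates [H+].
Ka1 = x²/(0.196 − x) = 4.7 × 10^-7
x ≈ √(4.7 × 10^-7 × 0.196) = 3.04 × 10^-4 M
pH = −log(3.04 × 10^-4) = 3.52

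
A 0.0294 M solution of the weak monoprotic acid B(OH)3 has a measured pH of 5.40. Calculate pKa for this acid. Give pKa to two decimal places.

pKa = 9.27

[H+] = 10^(-5.40) = 3.98 × 10^-6 M
At equilibrium [HA] = 0.0294 − 3.98 × 10^-6 = 2.94 × 10^-2 M
Ka = [H+][A-]/[HA] = (3.98 × 10^-6)² / 2.94 × 10^-2 = 5.39 × 10^-10
pKa = -log(5.39 × 10^-10) = 9.27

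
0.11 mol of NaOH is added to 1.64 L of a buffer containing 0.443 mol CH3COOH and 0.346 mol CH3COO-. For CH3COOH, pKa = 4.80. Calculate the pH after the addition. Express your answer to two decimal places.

pH = 4.94

After neutralization: n(CH3COOH) = 0.333 mol, n(CH3COO-) = 0.456 mol.
pH = pKa + log(n_CH3COO-/n_CH3COOH) = 4.80 + log(0.456/0.333) = 4.80 + (+0.137)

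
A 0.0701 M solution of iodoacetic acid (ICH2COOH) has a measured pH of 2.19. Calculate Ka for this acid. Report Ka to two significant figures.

[H+] = 10^(-2.19) = 6.46 × 10^-3 M
At equilibrium [HA] = 0.0701 − 6.46 × 10^-3 = 6.36 × 10^-2 M
Ka = [H+][A-]/[HA] = (6.46 × 10^-3)² / 6.36 × 10^-2 = 6.6 × 10^-4

Ka = 6.6 × 10^-4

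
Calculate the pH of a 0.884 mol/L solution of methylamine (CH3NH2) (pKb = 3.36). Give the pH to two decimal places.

pH = 12.29

CH3NH2 + H2O ⇌ CH3NH3+ + OH-
Kb = 10^(−3.36) = 4.37 × 10^-4
Let x = [OH-] at equilibrium. Kb = x²/(0.884 − x).
Neglecting x in the denominator: x = √(4.37 × 10^-4 × 0.884) = 1.97 × 10^-2 M
(x/C₀ = 2.2% < 5%, so the approximation holds.)
pOH = −log(1.97 × 10^-2) = 1.71; pH = 14.00 − 1.71 = 12.29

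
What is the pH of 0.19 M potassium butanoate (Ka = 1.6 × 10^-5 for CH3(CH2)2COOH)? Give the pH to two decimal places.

CH3(CH2)2COO- is the conjugate base of the weak acid CH3(CH2)2COOH.
Kb = Kw/Ka = 1.0×10^-14 / 1.6 × 10^-5 = 6.25 × 10^-10
Kb = x²/(0.19 − x) = 6.25 × 10^-10
Assume x ≪ 0.19: x ≈ √(6.25 × 10^-10 × 0.19) = 1.09 × 10^-5 M
pOH = −log(1.09 × 10^-5) = 4.96; pH = 14.00 − 4.96 = 9.04

pH = 9.04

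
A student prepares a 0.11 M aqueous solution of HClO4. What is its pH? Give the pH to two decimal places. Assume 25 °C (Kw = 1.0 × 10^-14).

pH = 0.96

HClO4 is a strong acid and dissociates completely, so [H+] = 0.11 M.
pH = -log(0.11) = 0.96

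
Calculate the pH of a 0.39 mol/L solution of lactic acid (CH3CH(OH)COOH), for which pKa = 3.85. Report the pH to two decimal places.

pH = 2.13

CH3CH(OH)COOH ⇌ CH3CH(OH)COO- + H+
Ka = 10^(−3.85) = 1.41 × 10^-4
Ka = x²/(0.39 − x) = 1.41 × 10^-4
Since Ka ≪ C₀, x ≈ √(Ka·C₀) = 7.42 × 10^-3 M.
(x/C₀ = 1.9% < 5%, so the approximation holds.)
pH = −log(7.42 × 10^-3) = 2.13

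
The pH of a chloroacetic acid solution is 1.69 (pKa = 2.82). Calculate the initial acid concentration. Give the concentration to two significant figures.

C₀ = 3.0 × 10^-1 M

[H+] = 10^(-1.69) = 2.04 × 10^-2 M = x
Ka = 10^(−2.82) = 1.51 × 10^-3
Ka = x²/(C₀ − x) ⇒ C₀ = x + x²/Ka
C₀ = 2.04 × 10^-2 + (2.04 × 10^-2)²/(1.51 × 10^-3) = 2.96 × 10^-1 M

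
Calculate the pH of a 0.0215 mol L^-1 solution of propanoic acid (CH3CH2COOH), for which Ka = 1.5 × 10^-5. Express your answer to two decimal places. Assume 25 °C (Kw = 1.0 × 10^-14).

pH = 3.25

CH3CH2COOH ⇌ CH3CH2COO- + H+
Let x = [H+] at equilibrium. Ka = x²/(0.0215 − x).
Assume x ≪ 0.0215: x ≈ √(1.5 × 10^-5 × 0.0215) = 5.68 × 10^-4 M
pH = −log[H+] = −log(5.68 × 10^-4) = 3.25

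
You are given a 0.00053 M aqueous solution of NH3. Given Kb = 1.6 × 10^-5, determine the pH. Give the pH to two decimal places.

pH = 9.93

NH3 + H2O ⇌ NH4+ + OH-
From the ICE table, Kb = x²/(0.00053 − x) = 1.6 × 10^-5.
Here C₀/Kb ≈ 33.1, so the small-x approximation fails. Use the quadratic:
x = [−1.6e-05 + √(1.6e-05² + 3.39e-08)]/2 = 8.44 × 10^-5 M
pOH = −log(8.44 × 10^-5) = 4.07; pH = 14.00 − 4.07 = 9.93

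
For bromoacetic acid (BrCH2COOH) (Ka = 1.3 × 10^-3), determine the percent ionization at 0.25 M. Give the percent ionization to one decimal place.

7.0%

BrCH2COOH ⇌ BrCH2COO- + H+; let x = [H+] at equilibrium.
Ka = x²/(C₀ − x); solving the quadratic gives x = 1.74 × 10^-2 M.
% ionization = x/C₀ × 100% = 1.74 × 10^-2/0.25 × 100% = 7.0%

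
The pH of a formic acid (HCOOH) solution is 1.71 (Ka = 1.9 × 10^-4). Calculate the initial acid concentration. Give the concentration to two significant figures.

C₀ = 2.0 M

[H+] = 10^(-1.71) = 1.95 × 10^-2 M = x
Ka = x²/(C₀ − x) ⇒ C₀ = x + x²/Ka
C₀ = 1.95 × 10^-2 + (1.95 × 10^-2)²/(1.9 × 10^-4) = 2.02 M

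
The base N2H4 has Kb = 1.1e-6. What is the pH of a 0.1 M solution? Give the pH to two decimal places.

N2H4 + H2O ⇌ N2H5+ + OH-
Kb = [OH-]²/(0.1 − [OH-]) = 1.1 × 10^-6
Assume [OH-] ≪ 0.1: [OH-] ≈ √(1.1 × 10^-6 × 0.1) = 3.32 × 10^-4 M
([OH-]/C₀ = 0.33% < 5%, so the approximation holds.)
pOH = 3.48, so pH = 14.00 − pOH = 10.52

pH = 10.52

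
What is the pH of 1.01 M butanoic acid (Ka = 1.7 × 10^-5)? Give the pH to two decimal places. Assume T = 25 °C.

pH = 2.38

CH3(CH2)2COOH ⇌ CH3(CH2)2COO- + H+
Ka = x²/(1.01 − x) = 1.7 × 10^-5
Neglecting x in the denominator: x = √(1.7 × 10^-5 × 1.01) = 4.14 × 10^-3 M
Check: 0.41% ionized — well under 5%, approximation valid.
pH = −log(4.14 × 10^-3) = 2.38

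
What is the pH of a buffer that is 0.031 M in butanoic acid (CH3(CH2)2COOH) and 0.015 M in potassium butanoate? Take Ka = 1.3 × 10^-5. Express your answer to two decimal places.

pH = 4.57

pKa = −log(1.3 × 10^-5) = 4.886
pH = pKa + log([A⁻]/[HA]) = 4.886 + log(0.015/0.031)
pH = 4.886 + (-0.315) = 4.57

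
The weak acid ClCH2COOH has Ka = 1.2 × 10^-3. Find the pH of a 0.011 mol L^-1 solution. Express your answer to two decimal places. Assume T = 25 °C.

ClCH2COOH ⇌ ClCH2COO- + H+
Let x = [H+] at equilibrium. Ka = x²/(0.011 − x).
The 5% rule fails; solving x² + Ka·x − Ka·C₀ = 0 exactly:
x = [−0.0012 + √(0.0012² + 5.28e-05)]/2 = 3.08 × 10^-3 M
pH = −log[H+] = −log(3.08 × 10^-3) = 2.51

pH = 2.51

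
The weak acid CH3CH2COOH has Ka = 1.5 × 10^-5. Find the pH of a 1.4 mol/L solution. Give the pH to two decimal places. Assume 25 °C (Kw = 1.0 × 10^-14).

CH3CH2COOH ⇌ CH3CH2COO- + H+
From the ICE table, Ka = x²/(1.4 − x) = 1.5 × 10^-5.
Since Ka ≪ C₀, x ≈ √(Ka·C₀) = 4.58 × 10^-3 M.
Check: 0.33% ionized — well under 5%, approximation valid.
pH = −log[H+] = −log(4.58 × 10^-3) = 2.34

pH = 2.34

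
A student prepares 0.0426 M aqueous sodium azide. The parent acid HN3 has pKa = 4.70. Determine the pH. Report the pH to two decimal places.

N3- is the conjugate base of the weak acid HN3.
Ka = 10^(−4.70) = 2.00 × 10^-5
Kb = Kw/Ka = 1.0×10^-14 / 2.00 × 10^-5 = 5.00 × 10^-10
Let x = [OH-] at equilibrium. Kb = x²/(0.0426 − x).
Neglecting x in the denominator: x = √(5.00 × 10^-10 × 0.0426) = 4.62 × 10^-6 M
(x/C₀ = 0.011% < 5%, so the approximation holds.)
pOH = 5.34, so pH = 14.00 − pOH = 8.66

pH = 8.66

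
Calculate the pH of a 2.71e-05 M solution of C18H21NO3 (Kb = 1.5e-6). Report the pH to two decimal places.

C18H21NO3 + H2O ⇌ C18H22NO3+ + OH-
Kb = x²/(2.71e-05 − x) = 1.5 × 10^-6
x is not negligible relative to C₀; solve x² + 1.5e-06·x − 4.07e-11 = 0.
x = (−Kb + √(Kb² + 4·Kb·C₀))/2 = 5.67 × 10^-6 M
pOH = 5.25, so pH = 14.00 − pOH = 8.75

pH = 8.75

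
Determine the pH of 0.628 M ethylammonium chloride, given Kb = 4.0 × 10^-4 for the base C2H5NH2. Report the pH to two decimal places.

C2H5NH3+ is the conjugate acid of the weak base C2H5NH2.
Ka = Kw/Kb = 1.0×10^-14 / 4.0 × 10^-4 = 2.50 × 10^-11
From the ICE table, Ka = x²/(0.628 − x) = 2.50 × 10^-11.
Assume x ≪ 0.628: x ≈ √(2.50 × 10^-11 × 0.628) = 3.96 × 10^-6 M
(x/C₀ = 0.00063% < 5%, so the approximation holds.)
pH = −log(3.96 × 10^-6) = 5.40

pH = 5.40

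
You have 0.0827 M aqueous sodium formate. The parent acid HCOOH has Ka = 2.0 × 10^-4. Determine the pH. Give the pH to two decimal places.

pH = 8.31

HCOO- is the conjugate base of the weak acid HCOOH.
Kb = Kw/Ka = 1.0×10^-14 / 2.0 × 10^-4 = 5.00 × 10^-11
From the ICE table, Kb = x²/(0.0827 − x) = 5.00 × 10^-11.
Since Kb ≪ C₀, x ≈ √(Kb·C₀) = 2.03 × 10^-6 M.
pOH = 5.69, so pH = 14.00 − pOH = 8.31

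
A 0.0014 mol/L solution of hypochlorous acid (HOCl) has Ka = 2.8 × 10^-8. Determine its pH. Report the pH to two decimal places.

HOCl ⇌ OCl- + H+
Ka = [H+]²/(0.0014 − [H+]) = 2.8 × 10^-8
Assume [H+] ≪ 0.0014: [H+] ≈ √(2.8 × 10^-8 × 0.0014) = 6.26 × 10^-6 M
Check: 0.45% ionized — well under 5%, approximation valid.
pH = −log(6.26 × 10^-6) = 5.20

pH = 5.20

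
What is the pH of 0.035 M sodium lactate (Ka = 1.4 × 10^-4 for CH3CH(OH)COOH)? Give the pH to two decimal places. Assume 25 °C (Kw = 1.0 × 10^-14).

pH = 8.20

CH3CH(OH)COO- is the conjugate base of the weak acid CH3CH(OH)COOH.
Kb = Kw/Ka = 1.0×10^-14 / 1.4 × 10^-4 = 7.14 × 10^-11
From the ICE table, Kb = x²/(0.035 − x) = 7.14 × 10^-11.
Assume x ≪ 0.035: x ≈ √(7.14 × 10^-11 × 0.035) = 1.58 × 10^-6 M
pOH = 5.80, so pH = 14.00 − pOH = 8.20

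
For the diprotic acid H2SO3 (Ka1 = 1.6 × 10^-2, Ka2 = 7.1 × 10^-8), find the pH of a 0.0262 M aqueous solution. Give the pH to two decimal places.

Ka1 ≫ Ka2, so treat the first dissociation as the only significant source of H+.
Ka1 = x²/(0.0262 − x) = 1.6 × 10^-2
Solving the quadratic: x = (−Ka1 + √(Ka1² + 4·Ka1·C₀))/2 = 1.40 × 10^-2 M
pH = −log(1.40 × 10^-2) = 1.85

pH = 1.85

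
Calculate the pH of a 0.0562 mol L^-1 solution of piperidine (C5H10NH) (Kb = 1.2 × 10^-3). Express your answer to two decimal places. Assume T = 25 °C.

C5H10NH + H2O ⇌ C5H10NH2+ + OH-
Kb = x²/(0.0562 − x) = 1.2 × 10^-3
The 5% rule fails; solving x² + Kb·x − Kb·C₀ = 0 exactly:
x = [−0.0012 + √(0.0012² + 0.00027)]/2 = 7.63 × 10^-3 M
pOH = −log(7.63 × 10^-3) = 2.12; pH = 14.00 − 2.12 = 11.88

pH = 11.88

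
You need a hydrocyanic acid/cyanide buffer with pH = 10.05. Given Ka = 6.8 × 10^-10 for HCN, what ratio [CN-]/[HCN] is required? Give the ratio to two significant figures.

ratio = 7.6

pKa = -log(6.8 × 10^-10) = 9.167
pH = pKa + log(r) ⇒ log(r) = 10.05 − 9.167 = +0.883
r = [CN-]/[HCN] = 10^(+0.883) = 7.64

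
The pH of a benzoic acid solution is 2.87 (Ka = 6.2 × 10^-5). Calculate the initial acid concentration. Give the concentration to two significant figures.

C₀ = 3.1 × 10^-2 M

[H+] = 10^(-2.87) = 1.35 × 10^-3 M = x
Ka = x²/(C₀ − x) ⇒ C₀ = x + x²/Ka
C₀ = 1.35 × 10^-3 + (1.35 × 10^-3)²/(6.2 × 10^-5) = 3.07 × 10^-2 M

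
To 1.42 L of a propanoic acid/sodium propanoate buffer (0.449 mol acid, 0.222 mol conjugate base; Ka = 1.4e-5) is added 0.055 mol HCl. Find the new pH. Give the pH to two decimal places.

After neutralization: n(CH3CH2COOH) = 0.504 mol, n(CH3CH2COO-) = 0.167 mol.
pKa = −log(1.4 × 10^-5) = 4.854
Henderson–Hasselbalch with mole ratio 0.167/0.504: pH = 4.854 + (-0.480)

pH = 4.37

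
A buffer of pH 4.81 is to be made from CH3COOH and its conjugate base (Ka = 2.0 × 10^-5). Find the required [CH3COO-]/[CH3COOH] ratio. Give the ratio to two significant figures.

ratio = 1.3

pKa = -log(2.0 × 10^-5) = 4.699
pH = pKa + log(r) ⇒ log(r) = 4.81 − 4.699 = +0.111
r = [CH3COO-]/[CH3COOH] = 10^(+0.111) = 1.29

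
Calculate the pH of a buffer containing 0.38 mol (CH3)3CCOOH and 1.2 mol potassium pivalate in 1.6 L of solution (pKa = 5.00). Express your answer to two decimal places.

pH = 5.50

Using pH = pKa + log([base]/[acid]) with [base]/[acid] = 1.2/0.38:
pH = 5.00 + (+0.499) = 5.50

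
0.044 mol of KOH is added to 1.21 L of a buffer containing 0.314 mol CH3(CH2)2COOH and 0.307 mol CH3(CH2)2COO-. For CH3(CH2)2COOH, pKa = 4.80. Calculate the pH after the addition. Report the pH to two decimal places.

pH = 4.91

After neutralization: n(CH3(CH2)2COOH) = 0.27 mol, n(CH3(CH2)2COO-) = 0.351 mol.
pH = pKa + log(n_CH3(CH2)2COO-/n_CH3(CH2)2COOH) = 4.80 + log(0.351/0.27) = 4.80 + (+0.114)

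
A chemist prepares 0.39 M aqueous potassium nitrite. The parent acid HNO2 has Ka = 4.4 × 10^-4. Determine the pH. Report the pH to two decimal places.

NO2- is the conjugate base of the weak acid HNO2.
Kb = Kw/Ka = 1.0×10^-14 / 4.4 × 10^-4 = 2.27 × 10^-11
Kb = [OH-]²/(0.39 − [OH-]) = 2.27 × 10^-11
Assume [OH-] ≪ 0.39: [OH-] ≈ √(2.27 × 10^-11 × 0.39) = 2.98 × 10^-6 M
pOH = 5.53, so pH = 14.00 − pOH = 8.47

pH = 8.47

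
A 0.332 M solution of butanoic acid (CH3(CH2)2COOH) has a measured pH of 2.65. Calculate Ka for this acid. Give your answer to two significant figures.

[H+] = 10^(-2.65) = 2.24 × 10^-3 M
At equilibrium [HA] = 0.332 − 2.24 × 10^-3 = 3.30 × 10^-1 M
Ka = [H+][A-]/[HA] = (2.24 × 10^-3)² / 3.30 × 10^-1 = 1.5 × 10^-5

Ka = 1.5 × 10^-5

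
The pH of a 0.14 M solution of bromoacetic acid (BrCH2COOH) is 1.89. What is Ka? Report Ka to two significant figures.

[H+] = 10^(-1.89) = 1.29 × 10^-2 M
At equilibrium [HA] = 0.14 − 1.29 × 10^-2 = 1.27 × 10^-1 M
Ka = [H+][A-]/[HA] = (1.29 × 10^-2)² / 1.27 × 10^-1 = 1.3 × 10^-3

Ka = 1.3 × 10^-3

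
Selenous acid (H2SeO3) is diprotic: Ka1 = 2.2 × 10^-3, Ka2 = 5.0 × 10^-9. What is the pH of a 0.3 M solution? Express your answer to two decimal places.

Since Ka1 ≫ Ka2, the first ionization dominates [H+].
Ka1 = x²/(0.3 − x) = 2.2 × 10^-3
Solving the quadratic: x = (−Ka1 + √(Ka1² + 4·Ka1·C₀))/2 = 2.46 × 10^-2 M
pH = −log(2.46 × 10^-2) = 1.61

pH = 1.61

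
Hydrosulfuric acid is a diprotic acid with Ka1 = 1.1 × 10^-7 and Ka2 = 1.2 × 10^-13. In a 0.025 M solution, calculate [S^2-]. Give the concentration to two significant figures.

1.2 × 10^-13 M

First ionization gives [H+] ≈ [HS-] = 5.24 × 10^-5 M.
Second step: Ka2 = [H+][S^2-]/[HS-] ≈ [S^2-] (since [H+] ≈ [HS-]).
So [S^2-] ≈ Ka2.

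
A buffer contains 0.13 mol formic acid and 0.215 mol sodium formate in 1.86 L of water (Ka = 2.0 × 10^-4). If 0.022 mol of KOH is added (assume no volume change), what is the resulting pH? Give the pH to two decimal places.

OH- converts HCOOH to HCOO-: HCOOH → 0.108 mol, HCOO- → 0.237 mol.
pKa = −log(2.0 × 10^-4) = 3.699
pH = pKa + log([A⁻]/[HA]) = 3.699 + log(0.237/0.108) = 3.699 +0.341

pH = 4.04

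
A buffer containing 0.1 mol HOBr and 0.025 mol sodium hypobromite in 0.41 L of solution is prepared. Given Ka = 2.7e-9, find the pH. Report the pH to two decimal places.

pKa = −log(2.7 × 10^-9) = 8.569
Henderson–Hasselbalch: pH = pKa + log([OBr-]/[HOBr]) = 8.569 + log(0.025/0.1)
pH = 8.569 + (-0.602) = 7.97

pH = 7.97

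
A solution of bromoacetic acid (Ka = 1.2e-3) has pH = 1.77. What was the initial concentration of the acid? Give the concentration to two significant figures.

[H+] = 10^(-1.77) = 1.70 × 10^-2 M = x
Ka = x²/(C₀ − x) ⇒ C₀ = x + x²/Ka
C₀ = 1.70 × 10^-2 + (1.70 × 10^-2)²/(1.2 × 10^-3) = 2.58 × 10^-1 M

C₀ = 2.6 × 10^-1 M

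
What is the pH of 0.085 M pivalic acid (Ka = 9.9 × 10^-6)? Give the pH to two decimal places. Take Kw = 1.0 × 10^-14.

(CH3)3CCOOH ⇌ (CH3)3CCOO- + H+
Ka = x²/(0.085 − x) = 9.9 × 10^-6
Assume x ≪ 0.085: x ≈ √(9.9 × 10^-6 × 0.085) = 9.17 × 10^-4 M
Check: 1.1% ionized — well under 5%, approximation valid.
pH = −log[H+] = −log(9.17 × 10^-4) = 3.04

pH = 3.04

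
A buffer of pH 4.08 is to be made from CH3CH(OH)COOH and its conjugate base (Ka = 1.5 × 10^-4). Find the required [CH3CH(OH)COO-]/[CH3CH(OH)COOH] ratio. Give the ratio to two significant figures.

ratio = 1.8

pKa = -log(1.5 × 10^-4) = 3.824
pH = pKa + log(r) ⇒ log(r) = 4.08 − 3.824 = +0.256
r = [CH3CH(OH)COO-]/[CH3CH(OH)COOH] = 10^(+0.256) = 1.8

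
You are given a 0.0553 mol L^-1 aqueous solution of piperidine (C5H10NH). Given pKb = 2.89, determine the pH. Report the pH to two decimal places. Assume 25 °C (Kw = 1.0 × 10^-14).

pH = 11.89

C5H10NH + H2O ⇌ C5H10NH2+ + OH-
Kb = 10^(−2.89) = 1.29 × 10^-3
Let x = [OH-] at equilibrium. Kb = x²/(0.0553 − x).
Here C₀/Kb ≈ 42.9, so the small-x approximation fails. Use the quadratic:
x = [−0.00129 + √(0.00129² + 0.000285)]/2 = 7.83 × 10^-3 M
pOH = 2.11, so pH = 14.00 − pOH = 11.89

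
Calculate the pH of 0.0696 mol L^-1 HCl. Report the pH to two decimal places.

HCl is a strong acid and dissociates completely, so [H+] = 0.0696 M.
pH = -log(0.0696) = 1.16

pH = 1.16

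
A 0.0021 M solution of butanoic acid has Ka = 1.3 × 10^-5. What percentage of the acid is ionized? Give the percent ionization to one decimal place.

CH3(CH2)2COOH ⇌ CH3(CH2)2COO- + H+; let x = [H+] at equilibrium.
Solve x² + 1.3e-05x − 2.73e-08 = 0 → x = 1.59 × 10^-4 M
% ionization = x/C₀ × 100% = 1.59 × 10^-4/0.0021 × 100% = 7.6%

7.6%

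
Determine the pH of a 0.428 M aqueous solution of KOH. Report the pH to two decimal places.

pH = 13.63

KOH is a strong base; [OH-] = 0.428 M.
pOH = -log(0.428) = 0.37
pH = 14.00 - 0.37 = 13.63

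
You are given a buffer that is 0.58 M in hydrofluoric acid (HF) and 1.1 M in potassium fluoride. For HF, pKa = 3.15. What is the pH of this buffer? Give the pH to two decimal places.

Henderson–Hasselbalch: pH = pKa + log([F-]/[HF]) = 3.15 + log(1.1/0.58)
pH = 3.15 + (+0.278) = 3.43

pH = 3.43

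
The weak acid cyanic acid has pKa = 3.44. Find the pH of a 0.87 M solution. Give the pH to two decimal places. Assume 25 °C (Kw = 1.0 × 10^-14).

pH = 1.75

HOCN ⇌ OCN- + H+
Ka = 10^(−3.44) = 3.63 × 10^-4
From the ICE table, Ka = [H+]²/(0.87 − [H+]) = 3.63 × 10^-4.
Since Ka ≪ C₀, [H+] ≈ √(Ka·C₀) = 1.78 × 10^-2 M.
([H+]/C₀ = 2% < 5%, so the approximation holds.)
pH = −log(1.78 × 10^-2) = 1.75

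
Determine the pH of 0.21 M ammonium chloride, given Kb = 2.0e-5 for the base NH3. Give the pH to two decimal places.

pH = 4.99

NH4+ is the conjugate acid of the weak base NH3.
Ka = Kw/Kb = 1.0×10^-14 / 2.0 × 10^-5 = 5.00 × 10^-10
Ka = x²/(0.21 − x) = 5.00 × 10^-10
Assume x ≪ 0.21: x ≈ √(5.00 × 10^-10 × 0.21) = 1.02 × 10^-5 M
Check: 0.0049% ionized — well under 5%, approximation valid.
pH = −log(1.02 × 10^-5) = 4.99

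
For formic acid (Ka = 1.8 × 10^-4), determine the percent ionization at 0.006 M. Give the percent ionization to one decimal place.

HCOOH ⇌ HCOO- + H+; let x = [H+] at equilibrium.
Ka = x²/(C₀ − x); solving the quadratic gives x = 9.53 × 10^-4 M.
% ionization = x/C₀ × 100% = 9.53 × 10^-4/0.006 × 100% = 15.9%

15.9%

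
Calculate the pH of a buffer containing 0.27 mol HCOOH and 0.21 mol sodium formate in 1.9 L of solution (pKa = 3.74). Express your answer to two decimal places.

pH = pKa + log([A⁻]/[HA]) = 3.74 + log(0.21/0.27)
pH = 3.74 + (-0.109) = 3.63

pH = 3.63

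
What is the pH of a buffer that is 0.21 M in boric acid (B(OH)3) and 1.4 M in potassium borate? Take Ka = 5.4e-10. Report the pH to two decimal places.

pH = 10.09

pKa = −log(5.4 × 10^-10) = 9.268
Henderson–Hasselbalch: pH = pKa + log([B(OH)4-]/[B(OH)3]) = 9.268 + log(1.4/0.21)
pH = 9.268 + (+0.824) = 10.09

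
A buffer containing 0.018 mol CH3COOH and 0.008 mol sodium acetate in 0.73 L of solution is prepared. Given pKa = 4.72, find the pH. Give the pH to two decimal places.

Using pH = pKa + log([base]/[acid]) with [base]/[acid] = 0.008/0.018:
pH = 4.72 + (-0.352) = 4.37

pH = 4.37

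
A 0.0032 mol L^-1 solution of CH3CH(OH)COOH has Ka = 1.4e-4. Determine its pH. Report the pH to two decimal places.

CH3CH(OH)COOH ⇌ CH3CH(OH)COO- + H+
Let x = [H+] at equilibrium. Ka = x²/(0.0032 − x).
The 5% rule fails; solving x² + Ka·x − Ka·C₀ = 0 exactly:
x = (−Ka + √(Ka² + 4·Ka·C₀))/2 = 6.03 × 10^-4 M
pH = −log(6.03 × 10^-4) = 3.22

pH = 3.22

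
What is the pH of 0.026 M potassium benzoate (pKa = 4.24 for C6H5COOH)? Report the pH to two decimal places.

C6H5COO- is the conjugate base of the weak acid C6H5COOH.
Ka = 10^(−4.24) = 5.75 × 10^-5
Kb = Kw/Ka = 1.0×10^-14 / 5.75 × 10^-5 = 1.74 × 10^-10
Let x = [OH-] at equilibrium. Kb = x²/(0.026 − x).
Since Kb ≪ C₀, x ≈ √(Kb·C₀) = 2.13 × 10^-6 M.
pOH = 5.67, so pH = 14.00 − pOH = 8.33

pH = 8.33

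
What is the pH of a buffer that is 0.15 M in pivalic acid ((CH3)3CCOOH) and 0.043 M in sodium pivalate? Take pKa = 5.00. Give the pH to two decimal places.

Using pH = pKa + log([base]/[acid]) with [base]/[acid] = 0.043/0.15:
pH = 5.00 + (-0.543) = 4.46

pH = 4.46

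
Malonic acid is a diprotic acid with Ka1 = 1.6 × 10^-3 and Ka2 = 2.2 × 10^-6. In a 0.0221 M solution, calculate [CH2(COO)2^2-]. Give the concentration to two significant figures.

2.2 × 10^-6 M

First ionization gives [H+] ≈ [CH2(COOH)COO-] = 5.20 × 10^-3 M.
Second step: Ka2 = [H+][CH2(COO)2^2-]/[CH2(COOH)COO-] ≈ [CH2(COO)2^2-] (since [H+] ≈ [CH2(COOH)COO-]).
So [CH2(COO)2^2-] ≈ Ka2.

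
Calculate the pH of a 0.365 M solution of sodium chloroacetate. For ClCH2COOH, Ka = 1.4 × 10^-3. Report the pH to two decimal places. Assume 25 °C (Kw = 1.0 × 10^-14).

ClCH2COO- is the conjugate base of the weak acid ClCH2COOH.
Kb = Kw/Ka = 1.0×10^-14 / 1.4 × 10^-3 = 7.14 × 10^-12
Kb = [OH-]²/(0.365 − [OH-]) = 7.14 × 10^-12
Neglecting [OH-] in the denominator: [OH-] = √(7.14 × 10^-12 × 0.365) = 1.61 × 10^-6 M
Check: 0.00044% ionized — well under 5%, approximation valid.
pOH = 5.79, so pH = 14.00 − pOH = 8.21

pH = 8.21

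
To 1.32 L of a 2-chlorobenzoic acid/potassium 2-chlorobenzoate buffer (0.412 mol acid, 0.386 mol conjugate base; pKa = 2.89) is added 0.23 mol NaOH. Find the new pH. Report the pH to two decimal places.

OH- converts ClC6H4COOH to ClC6H4COO-: ClC6H4COOH → 0.182 mol, ClC6H4COO- → 0.616 mol.
Henderson–Hasselbalch with mole ratio 0.616/0.182: pH = 2.89 + (+0.530)

pH = 3.42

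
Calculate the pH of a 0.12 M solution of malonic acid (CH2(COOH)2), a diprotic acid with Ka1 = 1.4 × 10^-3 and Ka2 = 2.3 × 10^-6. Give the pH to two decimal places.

pH = 1.91

Ka1 ≫ Ka2, so treat the first dissociation as the only significant source of H+.
Ka1 = x²/(0.12 − x) = 1.4 × 10^-3
Solving the quadratic: x = (−Ka1 + √(Ka1² + 4·Ka1·C₀))/2 = 1.23 × 10^-2 M
pH = −log(1.23 × 10^-2) = 1.91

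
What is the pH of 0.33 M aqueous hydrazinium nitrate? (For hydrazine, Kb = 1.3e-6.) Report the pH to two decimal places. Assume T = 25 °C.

N2H5+ is the conjugate acid of the weak base N2H4.
Ka = Kw/Kb = 1.0×10^-14 / 1.3 × 10^-6 = 7.69 × 10^-9
Ka = [H+]²/(0.33 − [H+]) = 7.69 × 10^-9
Since Ka ≪ C₀, [H+] ≈ √(Ka·C₀) = 5.04 × 10^-5 M.
Check: 0.015% ionized — well under 5%, approximation valid.
pH = −log[H+] = −log(5.04 × 10^-5) = 4.30

pH = 4.30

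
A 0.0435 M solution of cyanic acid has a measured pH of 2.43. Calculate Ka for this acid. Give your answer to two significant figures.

[H+] = 10^(-2.43) = 3.72 × 10^-3 M
At equilibrium [HA] = 0.0435 − 3.72 × 10^-3 = 3.98 × 10^-2 M
Ka = [H+][A-]/[HA] = (3.72 × 10^-3)² / 3.98 × 10^-2 = 3.5 × 10^-4

Ka = 3.5 × 10^-4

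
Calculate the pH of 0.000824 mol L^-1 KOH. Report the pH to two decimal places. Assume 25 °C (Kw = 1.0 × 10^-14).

pH = 10.92

KOH is a strong base; [OH-] = 0.000824 M.
pOH = -log(0.000824) = 3.08
pH = 14.00 - 3.08 = 10.92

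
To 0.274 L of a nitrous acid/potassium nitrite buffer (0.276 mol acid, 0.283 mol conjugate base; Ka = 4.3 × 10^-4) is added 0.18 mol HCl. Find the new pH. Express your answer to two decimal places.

pH = 2.72

After neutralization: n(HNO2) = 0.456 mol, n(NO2-) = 0.103 mol.
pKa = −log(4.3 × 10^-4) = 3.367
Henderson–Hasselbalch with mole ratio 0.103/0.456: pH = 3.367 + (-0.646)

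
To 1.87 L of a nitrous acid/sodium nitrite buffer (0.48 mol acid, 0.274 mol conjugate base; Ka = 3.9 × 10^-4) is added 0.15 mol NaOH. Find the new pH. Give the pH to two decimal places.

pH = 3.52

OH- converts HNO2 to NO2-: HNO2 → 0.33 mol, NO2- → 0.424 mol.
pKa = −log(3.9 × 10^-4) = 3.409
pH = pKa + log([A⁻]/[HA]) = 3.409 + log(0.424/0.33) = 3.409 +0.109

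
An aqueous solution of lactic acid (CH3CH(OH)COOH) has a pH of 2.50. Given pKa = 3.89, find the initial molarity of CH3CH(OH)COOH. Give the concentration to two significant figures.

[H+] = 10^(-2.50) = 3.16 × 10^-3 M = x
Ka = 10^(−3.89) = 1.29 × 10^-4
Ka = x²/(C₀ − x) ⇒ C₀ = x + x²/Ka
C₀ = 3.16 × 10^-3 + (3.16 × 10^-3)²/(1.29 × 10^-4) = 8.06 × 10^-2 M

C₀ = 8.1 × 10^-2 M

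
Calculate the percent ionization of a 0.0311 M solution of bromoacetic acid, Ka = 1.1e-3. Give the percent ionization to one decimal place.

BrCH2COOH ⇌ BrCH2COO- + H+; let x = [H+] at equilibrium.
Solve x² + 0.0011x − 3.42e-05 = 0 → x = 5.32 × 10^-3 M
% ionization = x/C₀ × 100% = 5.32 × 10^-3/0.0311 × 100% = 17.1%

17.1%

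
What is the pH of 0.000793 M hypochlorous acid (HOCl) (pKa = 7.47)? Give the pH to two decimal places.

HOCl ⇌ OCl- + H+
Ka = 10^(−7.47) = 3.39 × 10^-8
Let x = [H+] at equilibrium. Ka = x²/(0.000793 − x).
Since Ka ≪ C₀, x ≈ √(Ka·C₀) = 5.18 × 10^-6 M.
pH = −log(5.18 × 10^-6) = 5.29

pH = 5.29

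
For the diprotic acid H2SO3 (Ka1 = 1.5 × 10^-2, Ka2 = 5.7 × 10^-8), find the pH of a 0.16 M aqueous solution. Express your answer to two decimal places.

pH = 1.38

Ka1 ≫ Ka2, so treat the first dissociation as the only significant source of H+.
Ka1 = x²/(0.16 − x) = 1.5 × 10^-2
Solving the quadratic: x = (−Ka1 + √(Ka1² + 4·Ka1·C₀))/2 = 4.21 × 10^-2 M
pH = −log(4.21 × 10^-2) = 1.38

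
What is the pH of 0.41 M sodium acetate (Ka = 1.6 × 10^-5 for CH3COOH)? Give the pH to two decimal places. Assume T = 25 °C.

CH3COO- is the conjugate base of the weak acid CH3COOH.
Kb = Kw/Ka = 1.0×10^-14 / 1.6 × 10^-5 = 6.25 × 10^-10
From the ICE table, Kb = [OH-]²/(0.41 − [OH-]) = 6.25 × 10^-10.
Since Kb ≪ C₀, [OH-] ≈ √(Kb·C₀) = 1.60 × 10^-5 M.
Check: 0.0039% ionized — well under 5%, approximation valid.
pOH = −log(1.60 × 10^-5) = 4.80; pH = 14.00 − 4.80 = 9.20

pH = 9.20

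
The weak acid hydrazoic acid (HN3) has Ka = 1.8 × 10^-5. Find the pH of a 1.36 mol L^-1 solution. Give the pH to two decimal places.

pH = 2.31

HN3 ⇌ N3- + H+
Ka = [H+]²/(1.36 − [H+]) = 1.8 × 10^-5
Since Ka ≪ C₀, [H+] ≈ √(Ka·C₀) = 4.95 × 10^-3 M.
Check: 0.36% ionized — well under 5%, approximation valid.
pH = −log(4.95 × 10^-3) = 2.31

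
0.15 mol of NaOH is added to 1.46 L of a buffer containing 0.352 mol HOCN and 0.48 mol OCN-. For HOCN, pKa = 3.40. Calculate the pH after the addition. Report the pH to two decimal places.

pH = 3.89

OH- converts HOCN to OCN-: HOCN → 0.202 mol, OCN- → 0.63 mol.
pH = pKa + log([A⁻]/[HA]) = 3.40 + log(0.63/0.202) = 3.40 +0.494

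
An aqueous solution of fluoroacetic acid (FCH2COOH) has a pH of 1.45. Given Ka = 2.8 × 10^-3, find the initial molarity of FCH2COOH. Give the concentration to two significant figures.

[H+] = 10^(-1.45) = 3.55 × 10^-2 M = x
Ka = x²/(C₀ − x) ⇒ C₀ = x + x²/Ka
C₀ = 3.55 × 10^-2 + (3.55 × 10^-2)²/(2.8 × 10^-3) = 4.86 × 10^-1 M

C₀ = 4.9 × 10^-1 M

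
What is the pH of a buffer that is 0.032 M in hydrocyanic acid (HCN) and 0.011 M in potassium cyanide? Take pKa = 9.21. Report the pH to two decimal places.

Using pH = pKa + log([base]/[acid]) with [base]/[acid] = 0.011/0.032:
pH = 9.21 + (-0.464) = 8.75

pH = 8.75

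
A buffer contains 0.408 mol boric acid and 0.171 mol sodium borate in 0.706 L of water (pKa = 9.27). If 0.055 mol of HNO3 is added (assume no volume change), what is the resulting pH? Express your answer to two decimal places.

pH = 8.67

Added H+ converts B(OH)4- to B(OH)3: B(OH)3 → 0.463 mol, B(OH)4- → 0.116 mol.
pH = pKa + log(n_B(OH)4-/n_B(OH)3) = 9.27 + log(0.116/0.463) = 9.27 + (-0.601)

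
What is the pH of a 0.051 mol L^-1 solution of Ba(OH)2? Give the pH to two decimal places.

pH = 13.01

Ba(OH)2 is a strong base (each formula unit releases 2 OH-); [OH-] = 0.102 M.
pOH = -log(0.102) = 0.99
pH = 14.00 - 0.99 = 13.01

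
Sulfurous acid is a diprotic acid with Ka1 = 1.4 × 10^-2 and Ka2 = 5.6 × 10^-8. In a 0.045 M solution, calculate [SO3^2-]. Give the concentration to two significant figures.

5.6 × 10^-8 M

First ionization gives [H+] ≈ [HSO3-] = 1.91 × 10^-2 M.
Second step: Ka2 = [H+][SO3^2-]/[HSO3-] ≈ [SO3^2-] (since [H+] ≈ [HSO3-]).
So [SO3^2-] ≈ Ka2.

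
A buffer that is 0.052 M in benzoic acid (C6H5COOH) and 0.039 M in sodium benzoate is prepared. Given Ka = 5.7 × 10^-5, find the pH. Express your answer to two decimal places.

pH = 4.12

pKa = −log(5.7 × 10^-5) = 4.244
Using pH = pKa + log([base]/[acid]) with [base]/[acid] = 0.039/0.052:
pH = 4.244 + (-0.125) = 4.12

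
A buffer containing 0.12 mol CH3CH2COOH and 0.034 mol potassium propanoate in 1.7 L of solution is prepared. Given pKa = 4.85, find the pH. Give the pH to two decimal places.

pH = 4.30

pH = pKa + log([A⁻]/[HA]) = 4.85 + log(0.034/0.12)
pH = 4.85 + (-0.548) = 4.30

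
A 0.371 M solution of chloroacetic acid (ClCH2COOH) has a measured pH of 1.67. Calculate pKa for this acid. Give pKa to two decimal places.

pKa = 2.88

[H+] = 10^(-1.67) = 2.14 × 10^-2 M
At equilibrium [HA] = 0.371 − 2.14 × 10^-2 = 3.50 × 10^-1 M
Ka = [H+][A-]/[HA] = (2.14 × 10^-2)² / 3.50 × 10^-1 = 1.31 × 10^-3
pKa = -log(1.31 × 10^-3) = 2.88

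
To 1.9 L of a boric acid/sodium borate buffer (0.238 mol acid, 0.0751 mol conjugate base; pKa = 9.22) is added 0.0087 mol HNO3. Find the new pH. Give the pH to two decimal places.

After neutralization: n(B(OH)3) = 0.247 mol, n(B(OH)4-) = 0.0664 mol.
Henderson–Hasselbalch with mole ratio 0.0664/0.247: pH = 9.22 + (-0.571)

pH = 8.65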